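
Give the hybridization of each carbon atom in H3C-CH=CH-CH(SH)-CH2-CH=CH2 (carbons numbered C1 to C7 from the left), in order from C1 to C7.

C1 sp3, C2 sp2, C3 sp2, C4 sp3, C5 sp3, C6 sp2, C7 sp2

C1 — 4 σ bonds. Steric number 4, so sp3.
C2: 3 σ bonds, plus one π bond; 3 regions of electron density → sp2.
C3 has 3 σ bonds, plus one π bond: steric number 3 → sp2.
C4: 4 σ bonds — 4 electron domains, sp3.
C5 is sp3: 4 σ bonds, 4 electron-density regions.
C6: 3 σ bonds, plus one π bond — 3 electron domains, sp2.
C7 is sp2: 3 σ bonds, plus one π bond, 3 electron-density regions.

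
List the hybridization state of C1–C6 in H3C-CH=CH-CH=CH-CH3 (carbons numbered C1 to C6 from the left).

C1 (4 σ bonds) has steric number 4: sp3.
C2 has 3 σ bonds, plus one π bond: steric number 3 → sp2.
C3 has 3 σ bonds, plus one π bond: steric number 3 → sp2.
C4 carries 3 σ bonds, plus one π bond, giving a steric number of 3, so it is sp2.
C5: 3 σ bonds, plus one π bond; 3 regions of electron density → sp2.
C6 has 4 σ bonds: steric number 4 → sp3.

C1 sp3, C2 sp2, C3 sp2, C4 sp2, C5 sp2, C6 sp3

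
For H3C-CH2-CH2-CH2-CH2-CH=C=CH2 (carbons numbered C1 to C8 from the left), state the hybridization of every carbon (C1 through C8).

C1 sp3, C2 sp3, C3 sp3, C4 sp3, C5 sp3, C6 sp2, C7 sp, C8 sp2

C1: 4 σ bonds; 4 regions of electron density → sp3.
C2 (4 σ bonds) has steric number 4: sp3.
C3 (4 σ bonds) has steric number 4: sp3.
C4 (4 σ bonds) has steric number 4: sp3.
C5: 4 σ bonds; 4 regions of electron density → sp3.
C6 has 3 σ bonds, plus one π bond: steric number 3 → sp2.
C7 is sp: 2 σ bonds, plus two π bonds, 2 electron-density regions.
C8 is sp2: 3 σ bonds, plus one π bond, 3 electron-density regions.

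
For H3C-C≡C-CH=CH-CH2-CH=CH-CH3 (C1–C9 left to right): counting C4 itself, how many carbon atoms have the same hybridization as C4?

4

C4 is sp2 (one π bond).
C1: sp3
C2: sp
C3: sp
C4: sp2 ✓
C5: sp2 ✓
C6: sp3
C7: sp2 ✓
C8: sp2 ✓
C9: sp3
4 carbons are sp2.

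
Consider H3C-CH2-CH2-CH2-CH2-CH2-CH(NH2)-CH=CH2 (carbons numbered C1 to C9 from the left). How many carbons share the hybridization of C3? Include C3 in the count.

7

C3 is sp3 (only σ bonds).
C1: sp3 ✓
C2: sp3 ✓
C3: sp3 ✓
C4: sp3 ✓
C5: sp3 ✓
C6: sp3 ✓
C7: sp3 ✓
C8: sp2
C9: sp2
7 carbons are sp3.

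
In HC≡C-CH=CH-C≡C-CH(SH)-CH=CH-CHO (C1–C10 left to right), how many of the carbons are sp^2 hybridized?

C1: sp
C2: sp
C3: sp2 ✓
C4: sp2 ✓
C5: sp
C6: sp
C7: sp3
C8: sp2 ✓
C9: sp2 ✓
C10: sp2 ✓
C3, C4, C8, C9, C10 → 5 sp2 carbons.

5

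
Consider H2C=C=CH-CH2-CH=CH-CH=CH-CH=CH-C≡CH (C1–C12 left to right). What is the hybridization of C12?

sp

C12 carries 2 σ bonds, plus two π bonds, giving a steric number of 2, so it is sp.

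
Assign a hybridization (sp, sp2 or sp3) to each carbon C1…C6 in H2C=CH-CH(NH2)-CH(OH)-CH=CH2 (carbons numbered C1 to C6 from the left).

C1 sp2, C2 sp2, C3 sp3, C4 sp3, C5 sp2, C6 sp2

C1 carries 3 σ bonds, plus one π bond, giving a steric number of 3, so it is sp2.
C2 has 3 σ bonds, plus one π bond: steric number 3 → sp2.
C3 carries 4 σ bonds, giving a steric number of 4, so it is sp3.
C4: 4 σ bonds — 4 electron domains, sp3.
C5: 3 σ bonds, plus one π bond; 3 regions of electron density → sp2.
C6: 3 σ bonds, plus one π bond — 3 electron domains, sp2.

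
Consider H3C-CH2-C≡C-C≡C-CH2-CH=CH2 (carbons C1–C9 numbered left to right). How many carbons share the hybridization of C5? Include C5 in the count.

C5 is sp (two π bonds).
C1: sp3
C2: sp3
C3: sp ✓
C4: sp ✓
C5: sp ✓
C6: sp ✓
C7: sp3
C8: sp2
C9: sp2
4 carbons are sp.

4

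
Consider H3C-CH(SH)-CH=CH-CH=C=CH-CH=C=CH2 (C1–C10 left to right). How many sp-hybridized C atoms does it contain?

2

C1: sp3
C2: sp3
C3: sp2
C4: sp2
C5: sp2
C6: sp ✓
C7: sp2
C8: sp2
C9: sp ✓
C10: sp2
C6, C9 → 2 sp carbons.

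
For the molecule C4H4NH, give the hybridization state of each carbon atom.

sp^2

Each carbon atom is sp2: 3 σ bonds, plus one π bond, 3 electron-density regions.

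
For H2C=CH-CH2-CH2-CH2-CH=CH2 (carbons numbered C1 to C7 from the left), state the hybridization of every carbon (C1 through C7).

C1 sp2, C2 sp2, C3 sp3, C4 sp3, C5 sp3, C6 sp2, C7 sp2

C1 is sp2: 3 σ bonds, plus one π bond, 3 electron-density regions.
C2 — 3 σ bonds, plus one π bond. Steric number 3, so sp2.
C3 (4 σ bonds) has steric number 4: sp3.
C4 — 4 σ bonds. Steric number 4, so sp3.
C5: 4 σ bonds; 4 regions of electron density → sp3.
C6: 3 σ bonds, plus one π bond; 3 regions of electron density → sp2.
C7 is sp2: 3 σ bonds, plus one π bond, 3 electron-density regions.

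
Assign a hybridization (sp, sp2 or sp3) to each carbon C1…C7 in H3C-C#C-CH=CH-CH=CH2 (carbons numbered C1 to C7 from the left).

C1 sp3, C2 sp, C3 sp, C4 sp2, C5 sp2, C6 sp2, C7 sp2

C1 (4 σ bonds) has steric number 4: sp3.
C2 carries 2 σ bonds, plus two π bonds, giving a steric number of 2, so it is sp.
C3: 2 σ bonds, plus two π bonds — 2 electron domains, sp.
C4 (3 σ bonds, plus one π bond) has steric number 3: sp2.
C5: 3 σ bonds, plus one π bond; 3 regions of electron density → sp2.
C6 is sp2: 3 σ bonds, plus one π bond, 3 electron-density regions.
C7 — 3 σ bonds, plus one π bond. Steric number 3, so sp2.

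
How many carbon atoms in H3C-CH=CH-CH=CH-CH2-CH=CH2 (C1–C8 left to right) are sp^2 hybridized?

C1: sp3
C2: sp2 ✓
C3: sp2 ✓
C4: sp2 ✓
C5: sp2 ✓
C6: sp3
C7: sp2 ✓
C8: sp2 ✓
C2, C3, C4, C5, C7, C8 → 6 sp2 carbons.

6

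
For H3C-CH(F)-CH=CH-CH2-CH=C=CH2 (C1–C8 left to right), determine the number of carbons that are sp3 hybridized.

C1: sp3 ✓
C2: sp3 ✓
C3: sp2
C4: sp2
C5: sp3 ✓
C6: sp2
C7: sp
C8: sp2
C1, C2, C5 → 3 sp3 carbons.

3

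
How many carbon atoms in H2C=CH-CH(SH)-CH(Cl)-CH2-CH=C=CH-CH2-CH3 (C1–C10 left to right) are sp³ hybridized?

5

C1: sp2
C2: sp2
C3: sp3 ✓
C4: sp3 ✓
C5: sp3 ✓
C6: sp2
C7: sp
C8: sp2
C9: sp3 ✓
C10: sp3 ✓
C3, C4, C5, C9, C10 → 5 sp3 carbons.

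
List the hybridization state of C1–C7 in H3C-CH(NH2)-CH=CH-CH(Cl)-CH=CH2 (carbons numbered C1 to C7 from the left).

C1 — 4 σ bonds. Steric number 4, so sp3.
C2: 4 σ bonds; 4 regions of electron density → sp3.
C3 has 3 σ bonds, plus one π bond: steric number 3 → sp2.
C4 (3 σ bonds, plus one π bond) has steric number 3: sp2.
C5: 4 σ bonds; 4 regions of electron density → sp3.
C6 has 3 σ bonds, plus one π bond: steric number 3 → sp2.
C7: 3 σ bonds, plus one π bond; 3 regions of electron density → sp2.

C1 sp3, C2 sp3, C3 sp2, C4 sp2, C5 sp3, C6 sp2, C7 sp2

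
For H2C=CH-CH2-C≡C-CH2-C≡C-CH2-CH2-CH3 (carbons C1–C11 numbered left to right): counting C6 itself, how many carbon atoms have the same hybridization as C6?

C6 is sp3 (only σ bonds).
C1: sp2
C2: sp2
C3: sp3 ✓
C4: sp
C5: sp
C6: sp3 ✓
C7: sp
C8: sp
C9: sp3 ✓
C10: sp3 ✓
C11: sp3 ✓
5 carbons are sp3.

5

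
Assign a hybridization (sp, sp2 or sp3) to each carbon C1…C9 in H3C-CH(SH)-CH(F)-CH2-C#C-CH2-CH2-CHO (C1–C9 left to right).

C1 sp3, C2 sp3, C3 sp3, C4 sp3, C5 sp, C6 sp, C7 sp3, C8 sp3, C9 sp2

C1 has 4 σ bonds: steric number 4 → sp3.
C2 — 4 σ bonds. Steric number 4, so sp3.
C3 is sp3: 4 σ bonds, 4 electron-density regions.
C4 (4 σ bonds) has steric number 4: sp3.
C5: 2 σ bonds, plus two π bonds; 2 regions of electron density → sp.
C6 — 2 σ bonds, plus two π bonds. Steric number 2, so sp.
C7 — 4 σ bonds. Steric number 4, so sp3.
C8: 4 σ bonds — 4 electron domains, sp3.
C9 is sp2: 3 σ bonds, plus one π bond, 3 electron-density regions.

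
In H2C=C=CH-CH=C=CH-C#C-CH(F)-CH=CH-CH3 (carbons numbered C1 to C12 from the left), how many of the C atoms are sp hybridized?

C1: sp2
C2: sp ✓
C3: sp2
C4: sp2
C5: sp ✓
C6: sp2
C7: sp ✓
C8: sp ✓
C9: sp3
C10: sp2
C11: sp2
C12: sp3
C2, C5, C7, C8 → 4 sp carbons.

4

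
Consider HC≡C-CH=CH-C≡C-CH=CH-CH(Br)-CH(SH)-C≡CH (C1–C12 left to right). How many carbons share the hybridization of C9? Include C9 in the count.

2

C9 is sp3 (only σ bonds).
C1: sp
C2: sp
C3: sp2
C4: sp2
C5: sp
C6: sp
C7: sp2
C8: sp2
C9: sp3 ✓
C10: sp3 ✓
C11: sp
C12: sp
2 carbons are sp3.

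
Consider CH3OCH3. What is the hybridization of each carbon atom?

sp3

Each carbon atom: 4 σ bonds; 4 regions of electron density → sp3.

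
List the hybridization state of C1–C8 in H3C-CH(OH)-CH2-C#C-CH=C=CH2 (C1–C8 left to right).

C1 — 4 σ bonds. Steric number 4, so sp3.
C2 has 4 σ bonds: steric number 4 → sp3.
C3 carries 4 σ bonds, giving a steric number of 4, so it is sp3.
C4: 2 σ bonds, plus two π bonds; 2 regions of electron density → sp.
C5 is sp: 2 σ bonds, plus two π bonds, 2 electron-density regions.
C6 has 3 σ bonds, plus one π bond: steric number 3 → sp2.
C7: 2 σ bonds, plus two π bonds; 2 regions of electron density → sp.
C8: 3 σ bonds, plus one π bond; 3 regions of electron density → sp2.

C1 sp3, C2 sp3, C3 sp3, C4 sp, C5 sp, C6 sp2, C7 sp, C8 sp2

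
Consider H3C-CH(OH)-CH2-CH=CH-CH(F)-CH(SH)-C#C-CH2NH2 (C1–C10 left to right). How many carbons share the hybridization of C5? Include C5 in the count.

C5 is sp2 (one π bond).
C1: sp3
C2: sp3
C3: sp3
C4: sp2 ✓
C5: sp2 ✓
C6: sp3
C7: sp3
C8: sp
C9: sp
C10: sp3
2 carbons are sp2.

2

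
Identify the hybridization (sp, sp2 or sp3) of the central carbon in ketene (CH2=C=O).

The central carbon — 2 σ bonds, plus two π bonds. Steric number 2, so sp.

sp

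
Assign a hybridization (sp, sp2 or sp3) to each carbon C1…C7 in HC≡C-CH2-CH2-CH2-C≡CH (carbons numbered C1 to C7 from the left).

C1 has 2 σ bonds, plus two π bonds: steric number 2 → sp.
C2: 2 σ bonds, plus two π bonds; 2 regions of electron density → sp.
C3: 4 σ bonds — 4 electron domains, sp3.
C4 — 4 σ bonds. Steric number 4, so sp3.
C5: 4 σ bonds — 4 electron domains, sp3.
C6 is sp: 2 σ bonds, plus two π bonds, 2 electron-density regions.
C7: 2 σ bonds, plus two π bonds — 2 electron domains, sp.

C1 sp, C2 sp, C3 sp3, C4 sp3, C5 sp3, C6 sp, C7 sp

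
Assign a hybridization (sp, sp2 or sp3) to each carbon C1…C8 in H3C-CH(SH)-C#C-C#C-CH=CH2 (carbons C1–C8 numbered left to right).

C1: 4 σ bonds; 4 regions of electron density → sp3.
C2 has 4 σ bonds: steric number 4 → sp3.
C3 — 2 σ bonds, plus two π bonds. Steric number 2, so sp.
C4 is sp: 2 σ bonds, plus two π bonds, 2 electron-density regions.
C5 (2 σ bonds, plus two π bonds) has steric number 2: sp.
C6: 2 σ bonds, plus two π bonds — 2 electron domains, sp.
C7 — 3 σ bonds, plus one π bond. Steric number 3, so sp2.
C8 (3 σ bonds, plus one π bond) has steric number 3: sp2.

C1 sp3, C2 sp3, C3 sp, C4 sp, C5 sp, C6 sp, C7 sp2, C8 sp2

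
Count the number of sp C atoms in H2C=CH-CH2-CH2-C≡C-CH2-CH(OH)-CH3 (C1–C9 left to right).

2

C1: sp2
C2: sp2
C3: sp3
C4: sp3
C5: sp ✓
C6: sp ✓
C7: sp3
C8: sp3
C9: sp3
C5, C6 → 2 sp carbons.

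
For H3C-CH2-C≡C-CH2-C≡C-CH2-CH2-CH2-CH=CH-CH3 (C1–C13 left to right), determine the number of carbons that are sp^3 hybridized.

C1: sp3 ✓
C2: sp3 ✓
C3: sp
C4: sp
C5: sp3 ✓
C6: sp
C7: sp
C8: sp3 ✓
C9: sp3 ✓
C10: sp3 ✓
C11: sp2
C12: sp2
C13: sp3 ✓
C1, C2, C5, C8, C9, C10, C13 → 7 sp3 carbons.

7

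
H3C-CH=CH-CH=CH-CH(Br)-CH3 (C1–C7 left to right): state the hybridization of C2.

C2 — 3 σ bonds, plus one π bond. Steric number 3, so sp2.

sp²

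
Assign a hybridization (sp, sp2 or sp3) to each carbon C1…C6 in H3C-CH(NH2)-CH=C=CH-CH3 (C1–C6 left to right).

C1 carries 4 σ bonds, giving a steric number of 4, so it is sp3.
C2: 4 σ bonds — 4 electron domains, sp3.
C3: 3 σ bonds, plus one π bond — 3 electron domains, sp2.
C4 is sp: 2 σ bonds, plus two π bonds, 2 electron-density regions.
C5 — 3 σ bonds, plus one π bond. Steric number 3, so sp2.
C6 is sp3: 4 σ bonds, 4 electron-density regions.

C1 sp3, C2 sp3, C3 sp2, C4 sp, C5 sp2, C6 sp3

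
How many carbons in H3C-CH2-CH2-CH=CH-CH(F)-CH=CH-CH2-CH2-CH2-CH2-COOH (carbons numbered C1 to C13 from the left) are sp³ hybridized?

8

C1: sp3 ✓
C2: sp3 ✓
C3: sp3 ✓
C4: sp2
C5: sp2
C6: sp3 ✓
C7: sp2
C8: sp2
C9: sp3 ✓
C10: sp3 ✓
C11: sp3 ✓
C12: sp3 ✓
C13: sp2
C1, C2, C3, C6, C9, C10, C11, C12 → 8 sp3 carbons.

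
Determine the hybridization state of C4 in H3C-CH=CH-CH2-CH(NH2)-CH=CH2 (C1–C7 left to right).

C4 is sp3: 4 σ bonds, 4 electron-density regions.

sp^3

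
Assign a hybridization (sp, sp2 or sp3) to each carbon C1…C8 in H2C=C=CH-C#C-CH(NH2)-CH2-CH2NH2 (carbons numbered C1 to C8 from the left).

C1 sp2, C2 sp, C3 sp2, C4 sp, C5 sp, C6 sp3, C7 sp3, C8 sp3

C1: 3 σ bonds, plus one π bond — 3 electron domains, sp2.
C2: 2 σ bonds, plus two π bonds; 2 regions of electron density → sp.
C3 has 3 σ bonds, plus one π bond: steric number 3 → sp2.
C4 (2 σ bonds, plus two π bonds) has steric number 2: sp.
C5 is sp: 2 σ bonds, plus two π bonds, 2 electron-density regions.
C6 is sp3: 4 σ bonds, 4 electron-density regions.
C7: 4 σ bonds — 4 electron domains, sp3.
C8: 4 σ bonds — 4 electron domains, sp3.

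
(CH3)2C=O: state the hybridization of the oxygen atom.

One σ bond + two lone pairs = steric number 3 → sp2.

sp²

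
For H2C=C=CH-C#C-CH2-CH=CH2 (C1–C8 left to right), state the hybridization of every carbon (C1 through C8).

C1: 3 σ bonds, plus one π bond; 3 regions of electron density → sp2.
C2: 2 σ bonds, plus two π bonds — 2 electron domains, sp.
C3 (3 σ bonds, plus one π bond) has steric number 3: sp2.
C4 has 2 σ bonds, plus two π bonds: steric number 2 → sp.
C5: 2 σ bonds, plus two π bonds; 2 regions of electron density → sp.
C6 — 4 σ bonds. Steric number 4, so sp3.
C7 carries 3 σ bonds, plus one π bond, giving a steric number of 3, so it is sp2.
C8 has 3 σ bonds, plus one π bond: steric number 3 → sp2.

C1 sp2, C2 sp, C3 sp2, C4 sp, C5 sp, C6 sp3, C7 sp2, C8 sp2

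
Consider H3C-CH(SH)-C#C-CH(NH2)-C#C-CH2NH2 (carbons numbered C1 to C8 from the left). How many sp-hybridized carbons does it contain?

4

C1: sp3
C2: sp3
C3: sp ✓
C4: sp ✓
C5: sp3
C6: sp ✓
C7: sp ✓
C8: sp3
C3, C4, C6, C7 → 4 sp carbons.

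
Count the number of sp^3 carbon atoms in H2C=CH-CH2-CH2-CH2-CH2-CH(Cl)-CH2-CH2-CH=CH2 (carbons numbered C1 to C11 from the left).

7

C1: sp2
C2: sp2
C3: sp3 ✓
C4: sp3 ✓
C5: sp3 ✓
C6: sp3 ✓
C7: sp3 ✓
C8: sp3 ✓
C9: sp3 ✓
C10: sp2
C11: sp2
C3, C4, C5, C6, C7, C8, C9 → 7 sp3 carbons.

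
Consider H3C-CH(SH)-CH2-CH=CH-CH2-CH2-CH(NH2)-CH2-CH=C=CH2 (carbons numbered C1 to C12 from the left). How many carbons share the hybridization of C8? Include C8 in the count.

7

C8 is sp3 (only σ bonds).
C1: sp3 ✓
C2: sp3 ✓
C3: sp3 ✓
C4: sp2
C5: sp2
C6: sp3 ✓
C7: sp3 ✓
C8: sp3 ✓
C9: sp3 ✓
C10: sp2
C11: sp
C12: sp2
7 carbons are sp3.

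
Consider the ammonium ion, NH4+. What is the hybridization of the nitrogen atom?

Four σ bonds, no lone pair → sp3, tetrahedral.

sp^3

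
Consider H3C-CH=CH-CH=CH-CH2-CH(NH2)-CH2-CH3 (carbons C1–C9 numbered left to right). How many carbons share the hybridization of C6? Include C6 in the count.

C6 is sp3 (only σ bonds).
C1: sp3 ✓
C2: sp2
C3: sp2
C4: sp2
C5: sp2
C6: sp3 ✓
C7: sp3 ✓
C8: sp3 ✓
C9: sp3 ✓
5 carbons are sp3.

5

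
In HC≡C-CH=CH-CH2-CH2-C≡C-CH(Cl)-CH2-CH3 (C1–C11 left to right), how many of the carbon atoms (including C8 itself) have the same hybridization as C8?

C8 is sp (two π bonds).
C1: sp ✓
C2: sp ✓
C3: sp2
C4: sp2
C5: sp3
C6: sp3
C7: sp ✓
C8: sp ✓
C9: sp3
C10: sp3
C11: sp3
4 carbons are sp.

4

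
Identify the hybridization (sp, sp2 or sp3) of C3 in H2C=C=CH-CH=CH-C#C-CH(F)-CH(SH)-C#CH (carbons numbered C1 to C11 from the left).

C3 has 3 σ bonds, plus one π bond: steric number 3 → sp2.

sp2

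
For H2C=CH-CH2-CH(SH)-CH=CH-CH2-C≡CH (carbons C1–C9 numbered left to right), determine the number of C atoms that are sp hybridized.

2

C1: sp2
C2: sp2
C3: sp3
C4: sp3
C5: sp2
C6: sp2
C7: sp3
C8: sp ✓
C9: sp ✓
C8, C9 → 2 sp carbons.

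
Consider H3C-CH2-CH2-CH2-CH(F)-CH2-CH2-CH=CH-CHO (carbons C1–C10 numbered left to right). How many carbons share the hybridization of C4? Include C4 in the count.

C4 is sp3 (only σ bonds).
C1: sp3 ✓
C2: sp3 ✓
C3: sp3 ✓
C4: sp3 ✓
C5: sp3 ✓
C6: sp3 ✓
C7: sp3 ✓
C8: sp2
C9: sp2
C10: sp2
7 carbons are sp3.

7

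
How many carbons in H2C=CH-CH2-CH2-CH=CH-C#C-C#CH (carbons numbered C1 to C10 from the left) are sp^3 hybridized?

C1: sp2
C2: sp2
C3: sp3 ✓
C4: sp3 ✓
C5: sp2
C6: sp2
C7: sp
C8: sp
C9: sp
C10: sp
C3, C4 → 2 sp3 carbons.

2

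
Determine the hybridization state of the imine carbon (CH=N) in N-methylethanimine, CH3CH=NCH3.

sp²

The imine carbon (CH=N) has 3 σ bonds, plus one π bond: steric number 3 → sp2.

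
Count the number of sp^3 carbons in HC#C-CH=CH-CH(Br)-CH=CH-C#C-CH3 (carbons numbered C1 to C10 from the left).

2

C1: sp
C2: sp
C3: sp2
C4: sp2
C5: sp3 ✓
C6: sp2
C7: sp2
C8: sp
C9: sp
C10: sp3 ✓
C5, C10 → 2 sp3 carbons.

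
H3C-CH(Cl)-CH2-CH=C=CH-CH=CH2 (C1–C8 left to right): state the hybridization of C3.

sp³

C3 has 4 σ bonds: steric number 4 → sp3.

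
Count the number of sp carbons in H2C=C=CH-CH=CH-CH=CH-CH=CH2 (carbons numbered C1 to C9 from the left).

1

C1: sp2
C2: sp ✓
C3: sp2
C4: sp2
C5: sp2
C6: sp2
C7: sp2
C8: sp2
C9: sp2
C2 → 1 sp carbon.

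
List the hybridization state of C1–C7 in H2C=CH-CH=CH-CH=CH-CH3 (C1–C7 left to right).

C1 has 3 σ bonds, plus one π bond: steric number 3 → sp2.
C2 — 3 σ bonds, plus one π bond. Steric number 3, so sp2.
C3 (3 σ bonds, plus one π bond) has steric number 3: sp2.
C4 carries 3 σ bonds, plus one π bond, giving a steric number of 3, so it is sp2.
C5: 3 σ bonds, plus one π bond; 3 regions of electron density → sp2.
C6 carries 3 σ bonds, plus one π bond, giving a steric number of 3, so it is sp2.
C7 has 4 σ bonds: steric number 4 → sp3.

C1 sp2, C2 sp2, C3 sp2, C4 sp2, C5 sp2, C6 sp2, C7 sp3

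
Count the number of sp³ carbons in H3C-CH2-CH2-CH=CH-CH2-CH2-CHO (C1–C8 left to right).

5

C1: sp3 ✓
C2: sp3 ✓
C3: sp3 ✓
C4: sp2
C5: sp2
C6: sp3 ✓
C7: sp3 ✓
C8: sp2
C1, C2, C3, C6, C7 → 5 sp3 carbons.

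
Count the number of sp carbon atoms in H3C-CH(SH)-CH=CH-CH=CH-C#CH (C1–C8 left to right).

C1: sp3
C2: sp3
C3: sp2
C4: sp2
C5: sp2
C6: sp2
C7: sp ✓
C8: sp ✓
C7, C8 → 2 sp carbons.

2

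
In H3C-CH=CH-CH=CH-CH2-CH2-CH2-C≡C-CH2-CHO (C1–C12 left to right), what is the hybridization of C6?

C6 has 4 σ bonds: steric number 4 → sp3.

sp³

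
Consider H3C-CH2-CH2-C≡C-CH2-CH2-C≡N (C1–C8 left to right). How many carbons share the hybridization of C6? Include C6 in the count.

5

C6 is sp3 (only σ bonds).
C1: sp3 ✓
C2: sp3 ✓
C3: sp3 ✓
C4: sp
C5: sp
C6: sp3 ✓
C7: sp3 ✓
C8: sp
5 carbons are sp3.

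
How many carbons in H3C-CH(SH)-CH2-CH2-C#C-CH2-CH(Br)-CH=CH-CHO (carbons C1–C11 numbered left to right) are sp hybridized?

C1: sp3
C2: sp3
C3: sp3
C4: sp3
C5: sp ✓
C6: sp ✓
C7: sp3
C8: sp3
C9: sp2
C10: sp2
C11: sp2
C5, C6 → 2 sp carbons.

2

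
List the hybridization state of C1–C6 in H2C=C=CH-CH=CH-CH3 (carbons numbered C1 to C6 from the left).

C1 is sp2: 3 σ bonds, plus one π bond, 3 electron-density regions.
C2: 2 σ bonds, plus two π bonds — 2 electron domains, sp.
C3: 3 σ bonds, plus one π bond; 3 regions of electron density → sp2.
C4 has 3 σ bonds, plus one π bond: steric number 3 → sp2.
C5 (3 σ bonds, plus one π bond) has steric number 3: sp2.
C6 — 4 σ bonds. Steric number 4, so sp3.

C1 sp2, C2 sp, C3 sp2, C4 sp2, C5 sp2, C6 sp3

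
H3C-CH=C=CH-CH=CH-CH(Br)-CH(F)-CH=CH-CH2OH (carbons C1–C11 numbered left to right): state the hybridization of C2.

C2 is sp2: 3 σ bonds, plus one π bond, 3 electron-density regions.

sp^2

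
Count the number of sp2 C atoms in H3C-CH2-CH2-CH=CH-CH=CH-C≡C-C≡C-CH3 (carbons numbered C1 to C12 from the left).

4

C1: sp3
C2: sp3
C3: sp3
C4: sp2 ✓
C5: sp2 ✓
C6: sp2 ✓
C7: sp2 ✓
C8: sp
C9: sp
C10: sp
C11: sp
C12: sp3
C4, C5, C6, C7 → 4 sp2 carbons.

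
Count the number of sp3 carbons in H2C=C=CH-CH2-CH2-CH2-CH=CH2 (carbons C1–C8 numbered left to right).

C1: sp2
C2: sp
C3: sp2
C4: sp3 ✓
C5: sp3 ✓
C6: sp3 ✓
C7: sp2
C8: sp2
C4, C5, C6 → 3 sp3 carbons.

3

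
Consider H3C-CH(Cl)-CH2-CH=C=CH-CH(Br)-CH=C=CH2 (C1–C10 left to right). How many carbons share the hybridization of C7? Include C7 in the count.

C7 is sp3 (only σ bonds).
C1: sp3 ✓
C2: sp3 ✓
C3: sp3 ✓
C4: sp2
C5: sp
C6: sp2
C7: sp3 ✓
C8: sp2
C9: sp
C10: sp2
4 carbons are sp3.

4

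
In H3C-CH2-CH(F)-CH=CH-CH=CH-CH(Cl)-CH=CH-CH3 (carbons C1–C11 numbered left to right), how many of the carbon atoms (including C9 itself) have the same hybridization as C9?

C9 is sp2 (one π bond).
C1: sp3
C2: sp3
C3: sp3
C4: sp2 ✓
C5: sp2 ✓
C6: sp2 ✓
C7: sp2 ✓
C8: sp3
C9: sp2 ✓
C10: sp2 ✓
C11: sp3
6 carbons are sp2.

6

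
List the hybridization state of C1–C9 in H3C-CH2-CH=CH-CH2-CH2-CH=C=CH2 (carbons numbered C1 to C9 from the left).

C1 carries 4 σ bonds, giving a steric number of 4, so it is sp3.
C2 — 4 σ bonds. Steric number 4, so sp3.
C3: 3 σ bonds, plus one π bond — 3 electron domains, sp2.
C4 is sp2: 3 σ bonds, plus one π bond, 3 electron-density regions.
C5 (4 σ bonds) has steric number 4: sp3.
C6: 4 σ bonds; 4 regions of electron density → sp3.
C7 (3 σ bonds, plus one π bond) has steric number 3: sp2.
C8 (2 σ bonds, plus two π bonds) has steric number 2: sp.
C9: 3 σ bonds, plus one π bond; 3 regions of electron density → sp2.

C1 sp3, C2 sp3, C3 sp2, C4 sp2, C5 sp3, C6 sp3, C7 sp2, C8 sp, C9 sp2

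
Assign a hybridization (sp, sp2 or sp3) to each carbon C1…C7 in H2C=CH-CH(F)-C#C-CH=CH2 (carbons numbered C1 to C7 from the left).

C1 sp2, C2 sp2, C3 sp3, C4 sp, C5 sp, C6 sp2, C7 sp2

C1 — 3 σ bonds, plus one π bond. Steric number 3, so sp2.
C2 is sp2: 3 σ bonds, plus one π bond, 3 electron-density regions.
C3 carries 4 σ bonds, giving a steric number of 4, so it is sp3.
C4: 2 σ bonds, plus two π bonds; 2 regions of electron density → sp.
C5 — 2 σ bonds, plus two π bonds. Steric number 2, so sp.
C6: 3 σ bonds, plus one π bond; 3 regions of electron density → sp2.
C7: 3 σ bonds, plus one π bond; 3 regions of electron density → sp2.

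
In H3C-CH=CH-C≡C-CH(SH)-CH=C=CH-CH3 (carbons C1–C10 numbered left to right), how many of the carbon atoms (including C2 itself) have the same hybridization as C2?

4

C2 is sp2 (one π bond).
C1: sp3
C2: sp2 ✓
C3: sp2 ✓
C4: sp
C5: sp
C6: sp3
C7: sp2 ✓
C8: sp
C9: sp2 ✓
C10: sp3
4 carbons are sp2.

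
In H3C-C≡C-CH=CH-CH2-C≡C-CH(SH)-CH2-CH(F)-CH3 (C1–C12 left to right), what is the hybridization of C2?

C2 — 2 σ bonds, plus two π bonds. Steric number 2, so sp.

sp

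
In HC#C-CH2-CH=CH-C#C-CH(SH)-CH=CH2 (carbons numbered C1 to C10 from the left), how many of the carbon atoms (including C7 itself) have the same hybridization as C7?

C7 is sp (two π bonds).
C1: sp ✓
C2: sp ✓
C3: sp3
C4: sp2
C5: sp2
C6: sp ✓
C7: sp ✓
C8: sp3
C9: sp2
C10: sp2
4 carbons are sp.

4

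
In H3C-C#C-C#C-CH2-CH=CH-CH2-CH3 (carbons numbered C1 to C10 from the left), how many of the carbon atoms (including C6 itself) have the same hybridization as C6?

C6 is sp3 (only σ bonds).
C1: sp3 ✓
C2: sp
C3: sp
C4: sp
C5: sp
C6: sp3 ✓
C7: sp2
C8: sp2
C9: sp3 ✓
C10: sp3 ✓
4 carbons are sp3.

4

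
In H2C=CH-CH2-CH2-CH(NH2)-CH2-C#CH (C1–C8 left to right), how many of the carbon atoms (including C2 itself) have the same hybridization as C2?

2

C2 is sp2 (one π bond).
C1: sp2 ✓
C2: sp2 ✓
C3: sp3
C4: sp3
C5: sp3
C6: sp3
C7: sp
C8: sp
2 carbons are sp2.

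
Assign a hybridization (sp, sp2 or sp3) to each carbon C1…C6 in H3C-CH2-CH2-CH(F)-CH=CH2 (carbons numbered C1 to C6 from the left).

C1 — 4 σ bonds. Steric number 4, so sp3.
C2: 4 σ bonds — 4 electron domains, sp3.
C3 (4 σ bonds) has steric number 4: sp3.
C4 (4 σ bonds) has steric number 4: sp3.
C5 — 3 σ bonds, plus one π bond. Steric number 3, so sp2.
C6: 3 σ bonds, plus one π bond; 3 regions of electron density → sp2.

C1 sp3, C2 sp3, C3 sp3, C4 sp3, C5 sp2, C6 sp2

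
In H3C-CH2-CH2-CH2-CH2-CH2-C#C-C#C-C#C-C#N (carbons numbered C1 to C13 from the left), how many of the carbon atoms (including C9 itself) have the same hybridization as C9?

7

C9 is sp (two π bonds).
C1: sp3
C2: sp3
C3: sp3
C4: sp3
C5: sp3
C6: sp3
C7: sp ✓
C8: sp ✓
C9: sp ✓
C10: sp ✓
C11: sp ✓
C12: sp ✓
C13: sp ✓
7 carbons are sp.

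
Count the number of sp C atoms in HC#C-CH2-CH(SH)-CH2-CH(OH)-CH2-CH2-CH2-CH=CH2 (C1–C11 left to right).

C1: sp ✓
C2: sp ✓
C3: sp3
C4: sp3
C5: sp3
C6: sp3
C7: sp3
C8: sp3
C9: sp3
C10: sp2
C11: sp2
C1, C2 → 2 sp carbons.

2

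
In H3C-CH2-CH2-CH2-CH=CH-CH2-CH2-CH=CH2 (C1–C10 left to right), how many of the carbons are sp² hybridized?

C1: sp3
C2: sp3
C3: sp3
C4: sp3
C5: sp2 ✓
C6: sp2 ✓
C7: sp3
C8: sp3
C9: sp2 ✓
C10: sp2 ✓
C5, C6, C9, C10 → 4 sp2 carbons.

4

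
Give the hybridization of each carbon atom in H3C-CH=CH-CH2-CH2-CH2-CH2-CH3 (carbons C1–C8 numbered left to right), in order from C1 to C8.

C1 sp3, C2 sp2, C3 sp2, C4 sp3, C5 sp3, C6 sp3, C7 sp3, C8 sp3

C1 is sp3: 4 σ bonds, 4 electron-density regions.
C2 — 3 σ bonds, plus one π bond. Steric number 3, so sp2.
C3 has 3 σ bonds, plus one π bond: steric number 3 → sp2.
C4 carries 4 σ bonds, giving a steric number of 4, so it is sp3.
C5 has 4 σ bonds: steric number 4 → sp3.
C6 is sp3: 4 σ bonds, 4 electron-density regions.
C7 carries 4 σ bonds, giving a steric number of 4, so it is sp3.
C8 — 4 σ bonds. Steric number 4, so sp3.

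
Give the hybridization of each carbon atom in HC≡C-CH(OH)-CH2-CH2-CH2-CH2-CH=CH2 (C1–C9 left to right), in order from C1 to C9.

C1 has 2 σ bonds, plus two π bonds: steric number 2 → sp.
C2 (2 σ bonds, plus two π bonds) has steric number 2: sp.
C3 (4 σ bonds) has steric number 4: sp3.
C4 — 4 σ bonds. Steric number 4, so sp3.
C5: 4 σ bonds — 4 electron domains, sp3.
C6 (4 σ bonds) has steric number 4: sp3.
C7 has 4 σ bonds: steric number 4 → sp3.
C8 carries 3 σ bonds, plus one π bond, giving a steric number of 3, so it is sp2.
C9 carries 3 σ bonds, plus one π bond, giving a steric number of 3, so it is sp2.

C1 sp, C2 sp, C3 sp3, C4 sp3, C5 sp3, C6 sp3, C7 sp3, C8 sp2, C9 sp2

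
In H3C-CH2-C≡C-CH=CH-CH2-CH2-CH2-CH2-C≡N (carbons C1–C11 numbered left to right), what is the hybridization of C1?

C1 carries 4 σ bonds, giving a steric number of 4, so it is sp3.

sp3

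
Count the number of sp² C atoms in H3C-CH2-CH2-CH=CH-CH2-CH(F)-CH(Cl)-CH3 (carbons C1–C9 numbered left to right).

C1: sp3
C2: sp3
C3: sp3
C4: sp2 ✓
C5: sp2 ✓
C6: sp3
C7: sp3
C8: sp3
C9: sp3
C4, C5 → 2 sp2 carbons.

2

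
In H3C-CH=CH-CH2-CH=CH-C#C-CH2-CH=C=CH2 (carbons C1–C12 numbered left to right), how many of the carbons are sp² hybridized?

6

C1: sp3
C2: sp2 ✓
C3: sp2 ✓
C4: sp3
C5: sp2 ✓
C6: sp2 ✓
C7: sp
C8: sp
C9: sp3
C10: sp2 ✓
C11: sp
C12: sp2 ✓
C2, C3, C5, C6, C10, C12 → 6 sp2 carbons.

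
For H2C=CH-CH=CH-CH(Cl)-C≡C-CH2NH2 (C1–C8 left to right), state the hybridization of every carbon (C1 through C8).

C1: 3 σ bonds, plus one π bond — 3 electron domains, sp2.
C2: 3 σ bonds, plus one π bond — 3 electron domains, sp2.
C3: 3 σ bonds, plus one π bond; 3 regions of electron density → sp2.
C4 (3 σ bonds, plus one π bond) has steric number 3: sp2.
C5: 4 σ bonds — 4 electron domains, sp3.
C6 — 2 σ bonds, plus two π bonds. Steric number 2, so sp.
C7: 2 σ bonds, plus two π bonds; 2 regions of electron density → sp.
C8 is sp3: 4 σ bonds, 4 electron-density regions.

C1 sp2, C2 sp2, C3 sp2, C4 sp2, C5 sp3, C6 sp, C7 sp, C8 sp3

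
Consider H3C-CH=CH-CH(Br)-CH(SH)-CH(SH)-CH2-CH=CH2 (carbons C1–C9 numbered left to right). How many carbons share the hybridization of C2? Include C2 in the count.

C2 is sp2 (one π bond).
C1: sp3
C2: sp2 ✓
C3: sp2 ✓
C4: sp3
C5: sp3
C6: sp3
C7: sp3
C8: sp2 ✓
C9: sp2 ✓
4 carbons are sp2.

4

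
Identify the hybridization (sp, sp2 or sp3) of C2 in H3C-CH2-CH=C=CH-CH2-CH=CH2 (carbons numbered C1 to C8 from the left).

C2 — 4 σ bonds. Steric number 4, so sp3.

sp^3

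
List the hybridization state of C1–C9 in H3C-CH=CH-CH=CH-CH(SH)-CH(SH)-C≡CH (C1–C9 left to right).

C1 sp3, C2 sp2, C3 sp2, C4 sp2, C5 sp2, C6 sp3, C7 sp3, C8 sp, C9 sp

C1 (4 σ bonds) has steric number 4: sp3.
C2: 3 σ bonds, plus one π bond — 3 electron domains, sp2.
C3: 3 σ bonds, plus one π bond; 3 regions of electron density → sp2.
C4 is sp2: 3 σ bonds, plus one π bond, 3 electron-density regions.
C5 — 3 σ bonds, plus one π bond. Steric number 3, so sp2.
C6: 4 σ bonds; 4 regions of electron density → sp3.
C7 is sp3: 4 σ bonds, 4 electron-density regions.
C8 is sp: 2 σ bonds, plus two π bonds, 2 electron-density regions.
C9 — 2 σ bonds, plus two π bonds. Steric number 2, so sp.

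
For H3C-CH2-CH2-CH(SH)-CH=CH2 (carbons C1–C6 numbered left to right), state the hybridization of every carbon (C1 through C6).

C1 sp3, C2 sp3, C3 sp3, C4 sp3, C5 sp2, C6 sp2

C1 — 4 σ bonds. Steric number 4, so sp3.
C2: 4 σ bonds; 4 regions of electron density → sp3.
C3 — 4 σ bonds. Steric number 4, so sp3.
C4 is sp3: 4 σ bonds, 4 electron-density regions.
C5 carries 3 σ bonds, plus one π bond, giving a steric number of 3, so it is sp2.
C6: 3 σ bonds, plus one π bond — 3 electron domains, sp2.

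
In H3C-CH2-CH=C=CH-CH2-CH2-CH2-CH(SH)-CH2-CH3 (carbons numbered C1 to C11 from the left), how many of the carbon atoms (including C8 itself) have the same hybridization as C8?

C8 is sp3 (only σ bonds).
C1: sp3 ✓
C2: sp3 ✓
C3: sp2
C4: sp
C5: sp2
C6: sp3 ✓
C7: sp3 ✓
C8: sp3 ✓
C9: sp3 ✓
C10: sp3 ✓
C11: sp3 ✓
8 carbons are sp3.

8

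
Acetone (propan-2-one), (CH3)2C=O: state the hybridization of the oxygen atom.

One σ bond + two lone pairs = steric number 3 → sp2.

sp^2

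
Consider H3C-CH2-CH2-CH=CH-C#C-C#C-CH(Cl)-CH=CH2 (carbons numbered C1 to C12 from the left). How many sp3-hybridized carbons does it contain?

4

C1: sp3 ✓
C2: sp3 ✓
C3: sp3 ✓
C4: sp2
C5: sp2
C6: sp
C7: sp
C8: sp
C9: sp
C10: sp3 ✓
C11: sp2
C12: sp2
C1, C2, C3, C10 → 4 sp3 carbons.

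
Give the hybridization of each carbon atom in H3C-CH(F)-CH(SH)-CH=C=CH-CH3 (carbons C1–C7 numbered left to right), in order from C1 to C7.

C1 (4 σ bonds) has steric number 4: sp3.
C2: 4 σ bonds; 4 regions of electron density → sp3.
C3 — 4 σ bonds. Steric number 4, so sp3.
C4 (3 σ bonds, plus one π bond) has steric number 3: sp2.
C5 carries 2 σ bonds, plus two π bonds, giving a steric number of 2, so it is sp.
C6 has 3 σ bonds, plus one π bond: steric number 3 → sp2.
C7: 4 σ bonds — 4 electron domains, sp3.

C1 sp3, C2 sp3, C3 sp3, C4 sp2, C5 sp, C6 sp2, C7 sp3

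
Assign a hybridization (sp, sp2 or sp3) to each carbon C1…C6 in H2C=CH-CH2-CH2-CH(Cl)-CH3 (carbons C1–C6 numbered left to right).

C1 carries 3 σ bonds, plus one π bond, giving a steric number of 3, so it is sp2.
C2 — 3 σ bonds, plus one π bond. Steric number 3, so sp2.
C3: 4 σ bonds — 4 electron domains, sp3.
C4 has 4 σ bonds: steric number 4 → sp3.
C5 is sp3: 4 σ bonds, 4 electron-density regions.
C6 — 4 σ bonds. Steric number 4, so sp3.

C1 sp2, C2 sp2, C3 sp3, C4 sp3, C5 sp3, C6 sp3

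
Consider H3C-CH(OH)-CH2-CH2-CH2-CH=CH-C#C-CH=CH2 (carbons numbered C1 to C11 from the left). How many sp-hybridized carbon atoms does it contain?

C1: sp3
C2: sp3
C3: sp3
C4: sp3
C5: sp3
C6: sp2
C7: sp2
C8: sp ✓
C9: sp ✓
C10: sp2
C11: sp2
C8, C9 → 2 sp carbons.

2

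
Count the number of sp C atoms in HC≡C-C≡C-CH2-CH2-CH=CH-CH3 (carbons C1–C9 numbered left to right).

4

C1: sp ✓
C2: sp ✓
C3: sp ✓
C4: sp ✓
C5: sp3
C6: sp3
C7: sp2
C8: sp2
C9: sp3
C1, C2, C3, C4 → 4 sp carbons.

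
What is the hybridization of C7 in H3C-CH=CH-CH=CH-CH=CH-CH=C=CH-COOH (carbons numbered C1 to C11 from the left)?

sp²

C7: 3 σ bonds, plus one π bond; 3 regions of electron density → sp2.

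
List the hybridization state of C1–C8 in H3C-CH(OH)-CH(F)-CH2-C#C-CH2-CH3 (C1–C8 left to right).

C1 sp3, C2 sp3, C3 sp3, C4 sp3, C5 sp, C6 sp, C7 sp3, C8 sp3

C1 has 4 σ bonds: steric number 4 → sp3.
C2 has 4 σ bonds: steric number 4 → sp3.
C3: 4 σ bonds — 4 electron domains, sp3.
C4 has 4 σ bonds: steric number 4 → sp3.
C5: 2 σ bonds, plus two π bonds; 2 regions of electron density → sp.
C6 — 2 σ bonds, plus two π bonds. Steric number 2, so sp.
C7 (4 σ bonds) has steric number 4: sp3.
C8 has 4 σ bonds: steric number 4 → sp3.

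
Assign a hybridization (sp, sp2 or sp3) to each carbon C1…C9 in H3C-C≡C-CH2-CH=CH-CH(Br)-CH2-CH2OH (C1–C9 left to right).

C1 sp3, C2 sp, C3 sp, C4 sp3, C5 sp2, C6 sp2, C7 sp3, C8 sp3, C9 sp3

C1: 4 σ bonds — 4 electron domains, sp3.
C2 — 2 σ bonds, plus two π bonds. Steric number 2, so sp.
C3 carries 2 σ bonds, plus two π bonds, giving a steric number of 2, so it is sp.
C4 is sp3: 4 σ bonds, 4 electron-density regions.
C5 has 3 σ bonds, plus one π bond: steric number 3 → sp2.
C6 is sp2: 3 σ bonds, plus one π bond, 3 electron-density regions.
C7 has 4 σ bonds: steric number 4 → sp3.
C8 carries 4 σ bonds, giving a steric number of 4, so it is sp3.
C9: 4 σ bonds; 4 regions of electron density → sp3.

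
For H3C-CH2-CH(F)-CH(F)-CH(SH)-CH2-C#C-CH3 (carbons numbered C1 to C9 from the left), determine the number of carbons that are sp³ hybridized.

C1: sp3 ✓
C2: sp3 ✓
C3: sp3 ✓
C4: sp3 ✓
C5: sp3 ✓
C6: sp3 ✓
C7: sp
C8: sp
C9: sp3 ✓
C1, C2, C3, C4, C5, C6, C9 → 7 sp3 carbons.

7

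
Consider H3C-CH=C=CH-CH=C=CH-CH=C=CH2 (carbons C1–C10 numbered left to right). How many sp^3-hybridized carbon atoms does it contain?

C1: sp3 ✓
C2: sp2
C3: sp
C4: sp2
C5: sp2
C6: sp
C7: sp2
C8: sp2
C9: sp
C10: sp2
C1 → 1 sp3 carbon.

1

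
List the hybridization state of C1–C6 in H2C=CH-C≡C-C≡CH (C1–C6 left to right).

C1 (3 σ bonds, plus one π bond) has steric number 3: sp2.
C2 (3 σ bonds, plus one π bond) has steric number 3: sp2.
C3 — 2 σ bonds, plus two π bonds. Steric number 2, so sp.
C4 has 2 σ bonds, plus two π bonds: steric number 2 → sp.
C5 carries 2 σ bonds, plus two π bonds, giving a steric number of 2, so it is sp.
C6: 2 σ bonds, plus two π bonds — 2 electron domains, sp.

C1 sp2, C2 sp2, C3 sp, C4 sp, C5 sp, C6 sp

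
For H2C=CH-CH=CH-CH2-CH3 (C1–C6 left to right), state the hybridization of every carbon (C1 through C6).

C1 is sp2: 3 σ bonds, plus one π bond, 3 electron-density regions.
C2 — 3 σ bonds, plus one π bond. Steric number 3, so sp2.
C3 is sp2: 3 σ bonds, plus one π bond, 3 electron-density regions.
C4 carries 3 σ bonds, plus one π bond, giving a steric number of 3, so it is sp2.
C5 (4 σ bonds) has steric number 4: sp3.
C6 — 4 σ bonds. Steric number 4, so sp3.

C1 sp2, C2 sp2, C3 sp2, C4 sp2, C5 sp3, C6 sp3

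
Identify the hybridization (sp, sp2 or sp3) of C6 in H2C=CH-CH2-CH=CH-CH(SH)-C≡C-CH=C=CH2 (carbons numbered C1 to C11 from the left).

sp^3

C6 has 4 σ bonds: steric number 4 → sp3.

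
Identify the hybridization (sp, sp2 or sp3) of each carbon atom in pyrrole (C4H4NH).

sp2

Each carbon atom (3 σ bonds, plus one π bond) has steric number 3: sp2.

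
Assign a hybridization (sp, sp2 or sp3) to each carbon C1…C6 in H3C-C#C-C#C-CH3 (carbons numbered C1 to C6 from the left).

C1 sp3, C2 sp, C3 sp, C4 sp, C5 sp, C6 sp3

C1 is sp3: 4 σ bonds, 4 electron-density regions.
C2 — 2 σ bonds, plus two π bonds. Steric number 2, so sp.
C3 has 2 σ bonds, plus two π bonds: steric number 2 → sp.
C4: 2 σ bonds, plus two π bonds; 2 regions of electron density → sp.
C5 is sp: 2 σ bonds, plus two π bonds, 2 electron-density regions.
C6 (4 σ bonds) has steric number 4: sp3.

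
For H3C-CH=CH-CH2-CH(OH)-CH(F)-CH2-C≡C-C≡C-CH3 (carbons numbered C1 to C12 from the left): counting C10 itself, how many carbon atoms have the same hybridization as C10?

C10 is sp (two π bonds).
C1: sp3
C2: sp2
C3: sp2
C4: sp3
C5: sp3
C6: sp3
C7: sp3
C8: sp ✓
C9: sp ✓
C10: sp ✓
C11: sp ✓
C12: sp3
4 carbons are sp.

4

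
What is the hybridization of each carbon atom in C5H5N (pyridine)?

Each carbon atom: 3 σ bonds, plus one π bond; 3 regions of electron density → sp2.

sp2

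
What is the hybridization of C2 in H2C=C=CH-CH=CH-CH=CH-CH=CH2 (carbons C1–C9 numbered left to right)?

C2: 2 σ bonds, plus two π bonds; 2 regions of electron density → sp.

sp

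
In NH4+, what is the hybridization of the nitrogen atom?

sp3

Four σ bonds, no lone pair → sp3, tetrahedral.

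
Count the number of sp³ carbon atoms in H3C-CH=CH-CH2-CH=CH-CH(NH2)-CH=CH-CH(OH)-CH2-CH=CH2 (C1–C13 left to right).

5

C1: sp3 ✓
C2: sp2
C3: sp2
C4: sp3 ✓
C5: sp2
C6: sp2
C7: sp3 ✓
C8: sp2
C9: sp2
C10: sp3 ✓
C11: sp3 ✓
C12: sp2
C13: sp2
C1, C4, C7, C10, C11 → 5 sp3 carbons.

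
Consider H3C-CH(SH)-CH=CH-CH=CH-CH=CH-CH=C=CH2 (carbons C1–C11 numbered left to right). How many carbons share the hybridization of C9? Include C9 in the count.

8

C9 is sp2 (one π bond).
C1: sp3
C2: sp3
C3: sp2 ✓
C4: sp2 ✓
C5: sp2 ✓
C6: sp2 ✓
C7: sp2 ✓
C8: sp2 ✓
C9: sp2 ✓
C10: sp
C11: sp2 ✓
8 carbons are sp2.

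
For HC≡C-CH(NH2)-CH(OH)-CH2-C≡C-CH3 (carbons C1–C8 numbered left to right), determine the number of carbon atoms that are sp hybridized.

4

C1: sp ✓
C2: sp ✓
C3: sp3
C4: sp3
C5: sp3
C6: sp ✓
C7: sp ✓
C8: sp3
C1, C2, C6, C7 → 4 sp carbons.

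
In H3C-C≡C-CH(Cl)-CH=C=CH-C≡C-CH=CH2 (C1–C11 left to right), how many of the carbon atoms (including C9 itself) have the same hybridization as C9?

5

C9 is sp (two π bonds).
C1: sp3
C2: sp ✓
C3: sp ✓
C4: sp3
C5: sp2
C6: sp ✓
C7: sp2
C8: sp ✓
C9: sp ✓
C10: sp2
C11: sp2
5 carbons are sp.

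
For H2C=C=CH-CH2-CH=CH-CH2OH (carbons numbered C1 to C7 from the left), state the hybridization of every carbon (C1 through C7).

C1 sp2, C2 sp, C3 sp2, C4 sp3, C5 sp2, C6 sp2, C7 sp3

C1: 3 σ bonds, plus one π bond — 3 electron domains, sp2.
C2 has 2 σ bonds, plus two π bonds: steric number 2 → sp.
C3: 3 σ bonds, plus one π bond; 3 regions of electron density → sp2.
C4 — 4 σ bonds. Steric number 4, so sp3.
C5 (3 σ bonds, plus one π bond) has steric number 3: sp2.
C6 is sp2: 3 σ bonds, plus one π bond, 3 electron-density regions.
C7 (4 σ bonds) has steric number 4: sp3.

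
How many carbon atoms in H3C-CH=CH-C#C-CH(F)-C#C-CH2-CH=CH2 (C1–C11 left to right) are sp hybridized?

C1: sp3
C2: sp2
C3: sp2
C4: sp ✓
C5: sp ✓
C6: sp3
C7: sp ✓
C8: sp ✓
C9: sp3
C10: sp2
C11: sp2
C4, C5, C7, C8 → 4 sp carbons.

4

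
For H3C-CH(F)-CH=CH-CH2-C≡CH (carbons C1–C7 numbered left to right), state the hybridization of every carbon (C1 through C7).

C1 is sp3: 4 σ bonds, 4 electron-density regions.
C2: 4 σ bonds; 4 regions of electron density → sp3.
C3 carries 3 σ bonds, plus one π bond, giving a steric number of 3, so it is sp2.
C4 carries 3 σ bonds, plus one π bond, giving a steric number of 3, so it is sp2.
C5 — 4 σ bonds. Steric number 4, so sp3.
C6 — 2 σ bonds, plus two π bonds. Steric number 2, so sp.
C7 is sp: 2 σ bonds, plus two π bonds, 2 electron-density regions.

C1 sp3, C2 sp3, C3 sp2, C4 sp2, C5 sp3, C6 sp, C7 sp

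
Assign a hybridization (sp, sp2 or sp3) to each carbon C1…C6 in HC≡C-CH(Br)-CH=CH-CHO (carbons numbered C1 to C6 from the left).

C1 is sp: 2 σ bonds, plus two π bonds, 2 electron-density regions.
C2 carries 2 σ bonds, plus two π bonds, giving a steric number of 2, so it is sp.
C3 is sp3: 4 σ bonds, 4 electron-density regions.
C4 — 3 σ bonds, plus one π bond. Steric number 3, so sp2.
C5: 3 σ bonds, plus one π bond — 3 electron domains, sp2.
C6: 3 σ bonds, plus one π bond — 3 electron domains, sp2.

C1 sp, C2 sp, C3 sp3, C4 sp2, C5 sp2, C6 sp2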